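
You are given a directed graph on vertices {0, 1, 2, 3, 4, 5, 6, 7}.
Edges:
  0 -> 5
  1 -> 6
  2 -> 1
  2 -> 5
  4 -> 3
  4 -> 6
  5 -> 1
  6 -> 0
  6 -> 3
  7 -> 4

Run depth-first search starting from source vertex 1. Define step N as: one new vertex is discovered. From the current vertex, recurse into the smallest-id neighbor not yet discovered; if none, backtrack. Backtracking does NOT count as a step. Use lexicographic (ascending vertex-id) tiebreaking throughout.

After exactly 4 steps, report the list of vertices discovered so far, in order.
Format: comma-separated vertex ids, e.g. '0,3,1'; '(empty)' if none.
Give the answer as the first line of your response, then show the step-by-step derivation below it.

1,6,0,5

step 1: discover 1; path=1; order=1
step 2: discover 6; path=1>6; order=1,6
step 3: discover 0; path=1>6>0; order=1,6,0
step 4: discover 5; path=1>6>0>5; order=1,6,0,5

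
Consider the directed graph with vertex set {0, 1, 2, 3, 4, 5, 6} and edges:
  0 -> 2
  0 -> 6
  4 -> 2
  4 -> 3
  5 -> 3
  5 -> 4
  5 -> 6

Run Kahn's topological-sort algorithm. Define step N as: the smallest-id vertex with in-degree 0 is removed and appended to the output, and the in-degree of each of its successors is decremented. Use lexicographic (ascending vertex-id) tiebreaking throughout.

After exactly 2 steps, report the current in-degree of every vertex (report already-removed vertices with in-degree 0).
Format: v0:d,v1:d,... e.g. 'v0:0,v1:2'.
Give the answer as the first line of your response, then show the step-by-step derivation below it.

v0:0,v1:0,v2:1,v3:2,v4:1,v5:0,v6:1

step 1: output 0; order=[0]; indeg=(0,0,1,2,1,0,1)
step 2: output 1; order=[0,1]; indeg=(0,0,1,2,1,0,1)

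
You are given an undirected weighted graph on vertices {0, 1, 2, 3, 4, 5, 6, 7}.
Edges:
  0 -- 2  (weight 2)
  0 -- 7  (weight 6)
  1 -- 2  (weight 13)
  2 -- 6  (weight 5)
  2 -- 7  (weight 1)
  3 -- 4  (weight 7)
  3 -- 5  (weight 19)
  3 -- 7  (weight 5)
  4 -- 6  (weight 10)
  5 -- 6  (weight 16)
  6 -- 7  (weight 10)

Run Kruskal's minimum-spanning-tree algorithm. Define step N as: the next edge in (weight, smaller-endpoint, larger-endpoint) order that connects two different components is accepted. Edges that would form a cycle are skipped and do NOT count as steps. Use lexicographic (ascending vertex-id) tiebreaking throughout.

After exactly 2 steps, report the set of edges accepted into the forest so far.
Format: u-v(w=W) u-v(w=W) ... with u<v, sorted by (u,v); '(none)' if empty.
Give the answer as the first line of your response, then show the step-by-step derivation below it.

0-2(w=2) 2-7(w=1)

step 1: add edge 2-7 (w=1); MST = {2-7(w=1)}
step 2: add edge 0-2 (w=2); MST = {0-2(w=2) 2-7(w=1)}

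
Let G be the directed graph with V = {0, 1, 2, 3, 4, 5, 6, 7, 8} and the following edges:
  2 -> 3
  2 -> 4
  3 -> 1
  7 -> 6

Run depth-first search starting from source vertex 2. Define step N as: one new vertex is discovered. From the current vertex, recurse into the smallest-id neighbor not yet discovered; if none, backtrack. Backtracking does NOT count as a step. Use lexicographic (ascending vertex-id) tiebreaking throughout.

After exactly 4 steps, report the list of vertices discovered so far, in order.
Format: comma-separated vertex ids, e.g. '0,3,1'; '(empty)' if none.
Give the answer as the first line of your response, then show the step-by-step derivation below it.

2,3,1,4

step 1: discover 2; path=2; order=2
step 2: discover 3; path=2>3; order=2,3
step 3: discover 1; path=2>3>1; order=2,3,1
step 4: discover 4; path=2>4; order=2,3,1,4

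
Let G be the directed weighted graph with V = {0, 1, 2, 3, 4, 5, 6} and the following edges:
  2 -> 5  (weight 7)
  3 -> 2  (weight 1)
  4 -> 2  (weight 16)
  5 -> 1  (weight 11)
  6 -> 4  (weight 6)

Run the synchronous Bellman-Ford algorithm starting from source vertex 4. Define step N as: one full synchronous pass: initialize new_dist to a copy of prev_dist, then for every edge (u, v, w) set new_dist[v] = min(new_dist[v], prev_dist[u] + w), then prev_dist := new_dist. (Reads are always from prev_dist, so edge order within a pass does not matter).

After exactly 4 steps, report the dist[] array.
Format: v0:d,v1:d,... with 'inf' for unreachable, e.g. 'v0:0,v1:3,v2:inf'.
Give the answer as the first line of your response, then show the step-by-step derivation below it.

v0:inf,v1:34,v2:16,v3:inf,v4:0,v5:23,v6:inf

step 1: dist = v0:inf,v1:inf,v2:16,v3:inf,v4:0,v5:inf,v6:inf
step 2: dist = v0:inf,v1:inf,v2:16,v3:inf,v4:0,v5:23,v6:inf
step 3: dist = v0:inf,v1:34,v2:16,v3:inf,v4:0,v5:23,v6:inf
step 4: dist = v0:inf,v1:34,v2:16,v3:inf,v4:0,v5:23,v6:inf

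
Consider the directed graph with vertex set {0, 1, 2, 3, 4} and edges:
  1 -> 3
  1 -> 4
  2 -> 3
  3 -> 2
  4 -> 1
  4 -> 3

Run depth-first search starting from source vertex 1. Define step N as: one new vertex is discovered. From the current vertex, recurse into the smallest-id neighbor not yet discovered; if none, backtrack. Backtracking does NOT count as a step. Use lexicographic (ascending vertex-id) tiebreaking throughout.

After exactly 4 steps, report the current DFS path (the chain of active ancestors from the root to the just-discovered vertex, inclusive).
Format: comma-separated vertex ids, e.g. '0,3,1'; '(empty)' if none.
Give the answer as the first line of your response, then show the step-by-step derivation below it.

1,4

step 1: discover 1; path=1; order=1
step 2: discover 3; path=1>3; order=1,3
step 3: discover 2; path=1>3>2; order=1,3,2
step 4: discover 4; path=1>4; order=1,3,2,4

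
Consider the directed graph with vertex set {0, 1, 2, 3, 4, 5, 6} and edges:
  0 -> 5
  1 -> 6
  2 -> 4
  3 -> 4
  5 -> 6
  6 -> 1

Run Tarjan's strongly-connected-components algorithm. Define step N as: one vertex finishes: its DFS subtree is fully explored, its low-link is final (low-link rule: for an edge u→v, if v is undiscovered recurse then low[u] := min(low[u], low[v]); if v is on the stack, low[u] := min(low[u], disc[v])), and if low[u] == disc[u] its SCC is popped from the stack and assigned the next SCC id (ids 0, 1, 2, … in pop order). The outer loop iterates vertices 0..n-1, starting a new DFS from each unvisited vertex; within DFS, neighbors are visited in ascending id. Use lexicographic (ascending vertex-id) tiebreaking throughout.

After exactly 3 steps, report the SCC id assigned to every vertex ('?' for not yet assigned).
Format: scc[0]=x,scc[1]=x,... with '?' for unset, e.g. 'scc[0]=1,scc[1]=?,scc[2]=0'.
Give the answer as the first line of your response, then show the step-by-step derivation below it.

scc[0]=?,scc[1]=0,scc[2]=?,scc[3]=?,scc[4]=?,scc[5]=1,scc[6]=0

step 1: low=(low[0]=0,low[1]=2,low[2]=?,low[3]=?,low[4]=?,low[5]=1,low[6]=2); scc=(scc[0]=?,scc[1]=?,scc[2]=?,scc[3]=?,scc[4]=?,scc[5]=?,scc[6]=?)
step 2: low=(low[0]=0,low[1]=2,low[2]=?,low[3]=?,low[4]=?,low[5]=1,low[6]=2); scc=(scc[0]=?,scc[1]=0,scc[2]=?,scc[3]=?,scc[4]=?,scc[5]=?,scc[6]=0)
step 3: low=(low[0]=0,low[1]=2,low[2]=?,low[3]=?,low[4]=?,low[5]=1,low[6]=2); scc=(scc[0]=?,scc[1]=0,scc[2]=?,scc[3]=?,scc[4]=?,scc[5]=1,scc[6]=0)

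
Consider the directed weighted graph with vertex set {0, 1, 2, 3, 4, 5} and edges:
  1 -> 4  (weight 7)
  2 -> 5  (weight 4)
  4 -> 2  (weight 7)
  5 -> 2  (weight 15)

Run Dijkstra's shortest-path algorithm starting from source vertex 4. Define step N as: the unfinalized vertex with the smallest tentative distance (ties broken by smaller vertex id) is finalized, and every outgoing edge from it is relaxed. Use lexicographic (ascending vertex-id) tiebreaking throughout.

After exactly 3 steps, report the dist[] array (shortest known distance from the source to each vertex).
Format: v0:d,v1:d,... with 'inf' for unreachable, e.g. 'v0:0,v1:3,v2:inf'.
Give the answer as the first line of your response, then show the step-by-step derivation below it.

v0:inf,v1:inf,v2:7,v3:inf,v4:0,v5:11

step 1: dist = v0:inf,v1:inf,v2:7,v3:inf,v4:0,v5:inf
step 2: dist = v0:inf,v1:inf,v2:7,v3:inf,v4:0,v5:11
step 3: dist = v0:inf,v1:inf,v2:7,v3:inf,v4:0,v5:11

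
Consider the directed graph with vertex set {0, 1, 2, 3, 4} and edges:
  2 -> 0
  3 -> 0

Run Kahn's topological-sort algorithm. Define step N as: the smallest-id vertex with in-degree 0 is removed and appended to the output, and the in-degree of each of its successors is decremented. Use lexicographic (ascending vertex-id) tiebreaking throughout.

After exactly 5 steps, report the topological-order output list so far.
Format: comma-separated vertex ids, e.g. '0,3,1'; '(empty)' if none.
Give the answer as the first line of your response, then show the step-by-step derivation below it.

1,2,3,0,4

step 1: output 1; order=[1]; indeg=(2,0,0,0,0)
step 2: output 2; order=[1,2]; indeg=(1,0,0,0,0)
step 3: output 3; order=[1,2,3]; indeg=(0,0,0,0,0)
step 4: output 0; order=[1,2,3,0]; indeg=(0,0,0,0,0)
step 5: output 4; order=[1,2,3,0,4]; indeg=(0,0,0,0,0)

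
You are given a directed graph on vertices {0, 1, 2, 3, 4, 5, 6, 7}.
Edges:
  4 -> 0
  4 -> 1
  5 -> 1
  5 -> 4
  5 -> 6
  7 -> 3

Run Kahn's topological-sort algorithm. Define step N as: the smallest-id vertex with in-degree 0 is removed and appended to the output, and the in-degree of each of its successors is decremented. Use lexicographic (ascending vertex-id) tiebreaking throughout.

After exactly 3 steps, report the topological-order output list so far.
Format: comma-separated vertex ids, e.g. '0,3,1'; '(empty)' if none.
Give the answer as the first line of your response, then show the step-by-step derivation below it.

2,5,4

step 1: output 2; order=[2]; indeg=(1,2,0,1,1,0,1,0)
step 2: output 5; order=[2,5]; indeg=(1,1,0,1,0,0,0,0)
step 3: output 4; order=[2,5,4]; indeg=(0,0,0,1,0,0,0,0)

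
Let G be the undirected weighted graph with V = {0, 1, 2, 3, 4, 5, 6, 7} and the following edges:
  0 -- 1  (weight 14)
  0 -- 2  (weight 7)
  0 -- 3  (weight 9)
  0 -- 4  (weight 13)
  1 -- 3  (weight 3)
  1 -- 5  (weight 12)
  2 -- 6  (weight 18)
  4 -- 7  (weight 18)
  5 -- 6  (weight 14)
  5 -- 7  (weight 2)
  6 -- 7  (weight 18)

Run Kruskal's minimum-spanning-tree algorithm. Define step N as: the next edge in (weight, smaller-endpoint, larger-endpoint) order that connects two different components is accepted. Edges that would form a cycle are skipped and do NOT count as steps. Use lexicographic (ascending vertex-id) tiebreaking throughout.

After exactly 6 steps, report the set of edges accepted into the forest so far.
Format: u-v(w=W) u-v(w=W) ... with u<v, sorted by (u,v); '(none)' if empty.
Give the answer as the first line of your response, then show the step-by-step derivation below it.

0-2(w=7) 0-3(w=9) 0-4(w=13) 1-3(w=3) 1-5(w=12) 5-7(w=2)

step 1: add edge 5-7 (w=2); MST = {5-7(w=2)}
step 2: add edge 1-3 (w=3); MST = {1-3(w=3) 5-7(w=2)}
step 3: add edge 0-2 (w=7); MST = {0-2(w=7) 1-3(w=3) 5-7(w=2)}
step 4: add edge 0-3 (w=9); MST = {0-2(w=7) 0-3(w=9) 1-3(w=3) 5-7(w=2)}
step 5: add edge 1-5 (w=12); MST = {0-2(w=7) 0-3(w=9) 1-3(w=3) 1-5(w=12) 5-7(w=2)}
step 6: add edge 0-4 (w=13); MST = {0-2(w=7) 0-3(w=9) 0-4(w=13) 1-3(w=3) 1-5(w=12) 5-7(w=2)}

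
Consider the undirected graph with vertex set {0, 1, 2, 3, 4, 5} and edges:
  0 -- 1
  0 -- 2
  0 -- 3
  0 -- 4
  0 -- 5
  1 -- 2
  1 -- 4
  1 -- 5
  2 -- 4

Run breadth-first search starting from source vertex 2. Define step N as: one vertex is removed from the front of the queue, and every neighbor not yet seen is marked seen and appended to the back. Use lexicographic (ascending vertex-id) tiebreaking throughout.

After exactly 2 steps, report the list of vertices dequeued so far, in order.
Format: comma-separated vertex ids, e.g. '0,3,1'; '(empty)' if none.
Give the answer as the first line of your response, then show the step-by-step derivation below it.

2,0

step 1: dequeue 2; queue=[0,1,4]; order=2
step 2: dequeue 0; queue=[1,4,3,5]; order=2,0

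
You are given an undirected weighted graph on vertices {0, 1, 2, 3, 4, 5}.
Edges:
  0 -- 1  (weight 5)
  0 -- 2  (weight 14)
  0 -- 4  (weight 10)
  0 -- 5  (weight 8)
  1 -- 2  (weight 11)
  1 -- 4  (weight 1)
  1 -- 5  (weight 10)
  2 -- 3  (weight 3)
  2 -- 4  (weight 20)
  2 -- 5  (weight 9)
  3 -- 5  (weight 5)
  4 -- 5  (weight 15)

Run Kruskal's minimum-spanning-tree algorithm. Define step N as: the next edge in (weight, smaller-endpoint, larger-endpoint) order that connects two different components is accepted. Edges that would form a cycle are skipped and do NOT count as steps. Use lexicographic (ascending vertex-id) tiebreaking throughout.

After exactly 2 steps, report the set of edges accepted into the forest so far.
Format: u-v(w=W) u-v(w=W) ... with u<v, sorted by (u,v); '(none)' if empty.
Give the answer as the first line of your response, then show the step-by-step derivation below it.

1-4(w=1) 2-3(w=3)

step 1: add edge 1-4 (w=1); MST = {1-4(w=1)}
step 2: add edge 2-3 (w=3); MST = {1-4(w=1) 2-3(w=3)}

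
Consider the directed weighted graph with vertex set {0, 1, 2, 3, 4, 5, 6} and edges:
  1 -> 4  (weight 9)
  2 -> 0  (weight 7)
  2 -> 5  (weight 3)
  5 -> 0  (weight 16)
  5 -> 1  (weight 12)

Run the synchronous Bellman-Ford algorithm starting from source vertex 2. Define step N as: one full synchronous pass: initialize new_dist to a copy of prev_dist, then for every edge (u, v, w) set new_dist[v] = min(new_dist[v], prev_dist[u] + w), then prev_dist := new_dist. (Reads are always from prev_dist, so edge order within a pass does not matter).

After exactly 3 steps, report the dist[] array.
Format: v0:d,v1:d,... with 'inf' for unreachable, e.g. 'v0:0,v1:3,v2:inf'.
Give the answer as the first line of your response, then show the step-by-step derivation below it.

v0:7,v1:15,v2:0,v3:inf,v4:24,v5:3,v6:inf

step 1: dist = v0:7,v1:inf,v2:0,v3:inf,v4:inf,v5:3,v6:inf
step 2: dist = v0:7,v1:15,v2:0,v3:inf,v4:inf,v5:3,v6:inf
step 3: dist = v0:7,v1:15,v2:0,v3:inf,v4:24,v5:3,v6:inf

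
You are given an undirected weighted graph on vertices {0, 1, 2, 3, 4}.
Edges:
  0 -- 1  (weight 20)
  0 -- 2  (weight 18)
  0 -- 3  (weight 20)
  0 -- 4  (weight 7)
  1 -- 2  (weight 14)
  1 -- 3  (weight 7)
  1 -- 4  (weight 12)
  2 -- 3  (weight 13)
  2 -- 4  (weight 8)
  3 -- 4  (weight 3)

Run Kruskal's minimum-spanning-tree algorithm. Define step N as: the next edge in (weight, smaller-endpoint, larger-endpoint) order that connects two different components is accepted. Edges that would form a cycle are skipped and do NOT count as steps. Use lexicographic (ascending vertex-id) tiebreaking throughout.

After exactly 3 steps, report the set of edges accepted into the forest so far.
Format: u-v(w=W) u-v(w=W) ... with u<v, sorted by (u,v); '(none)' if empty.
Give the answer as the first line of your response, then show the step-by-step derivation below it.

0-4(w=7) 1-3(w=7) 3-4(w=3)

step 1: add edge 3-4 (w=3); MST = {3-4(w=3)}
step 2: add edge 0-4 (w=7); MST = {0-4(w=7) 3-4(w=3)}
step 3: add edge 1-3 (w=7); MST = {0-4(w=7) 1-3(w=7) 3-4(w=3)}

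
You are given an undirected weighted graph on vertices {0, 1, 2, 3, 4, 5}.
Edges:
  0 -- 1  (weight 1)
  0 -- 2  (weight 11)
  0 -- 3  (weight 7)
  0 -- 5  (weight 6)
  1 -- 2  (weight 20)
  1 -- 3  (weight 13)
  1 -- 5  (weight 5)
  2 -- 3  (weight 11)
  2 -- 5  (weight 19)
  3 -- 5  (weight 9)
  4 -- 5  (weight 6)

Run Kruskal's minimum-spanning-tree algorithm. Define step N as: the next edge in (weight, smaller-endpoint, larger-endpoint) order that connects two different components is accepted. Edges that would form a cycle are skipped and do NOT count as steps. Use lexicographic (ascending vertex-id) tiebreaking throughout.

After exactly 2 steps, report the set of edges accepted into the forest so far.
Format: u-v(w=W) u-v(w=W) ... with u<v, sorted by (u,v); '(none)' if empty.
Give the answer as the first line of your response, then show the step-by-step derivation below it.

0-1(w=1) 1-5(w=5)

step 1: add edge 0-1 (w=1); MST = {0-1(w=1)}
step 2: add edge 1-5 (w=5); MST = {0-1(w=1) 1-5(w=5)}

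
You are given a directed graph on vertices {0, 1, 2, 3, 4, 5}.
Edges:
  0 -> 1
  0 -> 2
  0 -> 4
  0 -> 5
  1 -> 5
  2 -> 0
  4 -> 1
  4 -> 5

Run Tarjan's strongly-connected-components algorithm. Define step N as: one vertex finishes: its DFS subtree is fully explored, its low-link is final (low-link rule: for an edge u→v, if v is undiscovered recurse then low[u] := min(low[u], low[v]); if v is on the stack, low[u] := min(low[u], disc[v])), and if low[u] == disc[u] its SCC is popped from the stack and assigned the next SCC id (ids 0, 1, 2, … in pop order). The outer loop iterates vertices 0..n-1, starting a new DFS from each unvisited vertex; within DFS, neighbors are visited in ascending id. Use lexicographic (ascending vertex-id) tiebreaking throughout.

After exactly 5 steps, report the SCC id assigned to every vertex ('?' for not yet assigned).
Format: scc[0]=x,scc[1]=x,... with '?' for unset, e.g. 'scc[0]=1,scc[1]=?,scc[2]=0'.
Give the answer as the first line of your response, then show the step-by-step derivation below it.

scc[0]=3,scc[1]=1,scc[2]=3,scc[3]=?,scc[4]=2,scc[5]=0

step 1: low=(low[0]=0,low[1]=1,low[2]=?,low[3]=?,low[4]=?,low[5]=2); scc=(scc[0]=?,scc[1]=?,scc[2]=?,scc[3]=?,scc[4]=?,scc[5]=0)
step 2: low=(low[0]=0,low[1]=1,low[2]=?,low[3]=?,low[4]=?,low[5]=2); scc=(scc[0]=?,scc[1]=1,scc[2]=?,scc[3]=?,scc[4]=?,scc[5]=0)
step 3: low=(low[0]=0,low[1]=1,low[2]=0,low[3]=?,low[4]=?,low[5]=2); scc=(scc[0]=?,scc[1]=1,scc[2]=?,scc[3]=?,scc[4]=?,scc[5]=0)
step 4: low=(low[0]=0,low[1]=1,low[2]=0,low[3]=?,low[4]=4,low[5]=2); scc=(scc[0]=?,scc[1]=1,scc[2]=?,scc[3]=?,scc[4]=2,scc[5]=0)
step 5: low=(low[0]=0,low[1]=1,low[2]=0,low[3]=?,low[4]=4,low[5]=2); scc=(scc[0]=3,scc[1]=1,scc[2]=3,scc[3]=?,scc[4]=2,scc[5]=0)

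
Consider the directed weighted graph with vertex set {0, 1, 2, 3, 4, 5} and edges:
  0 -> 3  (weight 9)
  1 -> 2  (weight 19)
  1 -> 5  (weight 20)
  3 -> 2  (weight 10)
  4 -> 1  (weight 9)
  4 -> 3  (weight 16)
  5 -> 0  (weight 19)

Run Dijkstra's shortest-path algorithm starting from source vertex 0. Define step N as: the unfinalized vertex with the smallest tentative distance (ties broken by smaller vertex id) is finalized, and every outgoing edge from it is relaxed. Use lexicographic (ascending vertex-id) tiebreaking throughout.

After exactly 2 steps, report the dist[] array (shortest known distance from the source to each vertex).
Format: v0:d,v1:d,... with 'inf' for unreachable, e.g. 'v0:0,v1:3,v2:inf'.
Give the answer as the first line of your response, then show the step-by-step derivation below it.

v0:0,v1:inf,v2:19,v3:9,v4:inf,v5:inf

step 1: dist = v0:0,v1:inf,v2:inf,v3:9,v4:inf,v5:inf
step 2: dist = v0:0,v1:inf,v2:19,v3:9,v4:inf,v5:inf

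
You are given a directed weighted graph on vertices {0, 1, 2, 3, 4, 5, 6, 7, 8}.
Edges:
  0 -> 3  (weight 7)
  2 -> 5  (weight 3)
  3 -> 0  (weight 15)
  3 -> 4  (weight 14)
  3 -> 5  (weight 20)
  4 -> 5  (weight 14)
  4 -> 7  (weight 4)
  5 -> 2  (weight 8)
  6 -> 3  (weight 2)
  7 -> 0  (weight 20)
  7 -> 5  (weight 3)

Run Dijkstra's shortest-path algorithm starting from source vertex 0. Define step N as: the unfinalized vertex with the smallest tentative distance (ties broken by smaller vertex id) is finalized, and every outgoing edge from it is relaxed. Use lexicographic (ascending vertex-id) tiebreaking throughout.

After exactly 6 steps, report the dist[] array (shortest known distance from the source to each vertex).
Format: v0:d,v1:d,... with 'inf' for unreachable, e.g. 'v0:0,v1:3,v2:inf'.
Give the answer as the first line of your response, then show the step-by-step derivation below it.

v0:0,v1:inf,v2:35,v3:7,v4:21,v5:27,v6:inf,v7:25,v8:inf

step 1: dist = v0:0,v1:inf,v2:inf,v3:7,v4:inf,v5:inf,v6:inf,v7:inf,v8:inf
step 2: dist = v0:0,v1:inf,v2:inf,v3:7,v4:21,v5:27,v6:inf,v7:inf,v8:inf
step 3: dist = v0:0,v1:inf,v2:inf,v3:7,v4:21,v5:27,v6:inf,v7:25,v8:inf
step 4: dist = v0:0,v1:inf,v2:inf,v3:7,v4:21,v5:27,v6:inf,v7:25,v8:inf
step 5: dist = v0:0,v1:inf,v2:35,v3:7,v4:21,v5:27,v6:inf,v7:25,v8:inf
step 6: dist = v0:0,v1:inf,v2:35,v3:7,v4:21,v5:27,v6:inf,v7:25,v8:inf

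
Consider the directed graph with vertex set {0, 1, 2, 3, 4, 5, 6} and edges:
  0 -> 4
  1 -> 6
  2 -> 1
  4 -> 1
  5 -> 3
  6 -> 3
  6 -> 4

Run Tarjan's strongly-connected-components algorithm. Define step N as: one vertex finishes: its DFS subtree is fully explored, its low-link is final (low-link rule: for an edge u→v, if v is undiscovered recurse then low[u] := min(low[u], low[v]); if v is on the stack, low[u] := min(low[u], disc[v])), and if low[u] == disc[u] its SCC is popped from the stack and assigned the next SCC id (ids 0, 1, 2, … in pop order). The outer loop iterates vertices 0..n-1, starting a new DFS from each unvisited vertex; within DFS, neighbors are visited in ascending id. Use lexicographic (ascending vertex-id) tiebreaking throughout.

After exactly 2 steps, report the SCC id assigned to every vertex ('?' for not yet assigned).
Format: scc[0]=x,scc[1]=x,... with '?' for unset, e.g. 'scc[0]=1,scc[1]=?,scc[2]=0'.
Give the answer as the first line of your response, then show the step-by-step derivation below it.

scc[0]=?,scc[1]=?,scc[2]=?,scc[3]=0,scc[4]=?,scc[5]=?,scc[6]=?

step 1: low=(low[0]=0,low[1]=2,low[2]=?,low[3]=4,low[4]=1,low[5]=?,low[6]=3); scc=(scc[0]=?,scc[1]=?,scc[2]=?,scc[3]=0,scc[4]=?,scc[5]=?,scc[6]=?)
step 2: low=(low[0]=0,low[1]=2,low[2]=?,low[3]=4,low[4]=1,low[5]=?,low[6]=1); scc=(scc[0]=?,scc[1]=?,scc[2]=?,scc[3]=0,scc[4]=?,scc[5]=?,scc[6]=?)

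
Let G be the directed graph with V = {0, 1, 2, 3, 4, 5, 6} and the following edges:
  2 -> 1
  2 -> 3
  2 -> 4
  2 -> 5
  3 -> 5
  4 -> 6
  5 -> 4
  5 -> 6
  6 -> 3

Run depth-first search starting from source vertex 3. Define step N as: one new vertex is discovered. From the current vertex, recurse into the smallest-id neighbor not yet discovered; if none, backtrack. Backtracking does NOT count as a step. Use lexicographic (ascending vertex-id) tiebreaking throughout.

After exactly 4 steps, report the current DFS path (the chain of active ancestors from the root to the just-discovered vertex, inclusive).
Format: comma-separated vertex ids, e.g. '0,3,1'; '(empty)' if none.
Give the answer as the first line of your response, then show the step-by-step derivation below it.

3,5,4,6

step 1: discover 3; path=3; order=3
step 2: discover 5; path=3>5; order=3,5
step 3: discover 4; path=3>5>4; order=3,5,4
step 4: discover 6; path=3>5>4>6; order=3,5,4,6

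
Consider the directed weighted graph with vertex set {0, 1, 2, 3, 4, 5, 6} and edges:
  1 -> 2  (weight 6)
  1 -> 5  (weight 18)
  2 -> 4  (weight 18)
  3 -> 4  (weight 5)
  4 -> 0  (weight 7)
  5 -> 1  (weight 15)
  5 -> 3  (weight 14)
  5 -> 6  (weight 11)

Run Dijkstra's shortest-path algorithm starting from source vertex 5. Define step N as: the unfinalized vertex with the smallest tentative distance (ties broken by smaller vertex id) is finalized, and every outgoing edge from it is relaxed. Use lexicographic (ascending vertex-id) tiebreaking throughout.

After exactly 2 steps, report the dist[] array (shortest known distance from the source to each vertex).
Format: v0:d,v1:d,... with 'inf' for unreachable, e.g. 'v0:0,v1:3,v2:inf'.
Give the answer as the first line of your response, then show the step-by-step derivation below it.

v0:inf,v1:15,v2:inf,v3:14,v4:inf,v5:0,v6:11

step 1: dist = v0:inf,v1:15,v2:inf,v3:14,v4:inf,v5:0,v6:11
step 2: dist = v0:inf,v1:15,v2:inf,v3:14,v4:inf,v5:0,v6:11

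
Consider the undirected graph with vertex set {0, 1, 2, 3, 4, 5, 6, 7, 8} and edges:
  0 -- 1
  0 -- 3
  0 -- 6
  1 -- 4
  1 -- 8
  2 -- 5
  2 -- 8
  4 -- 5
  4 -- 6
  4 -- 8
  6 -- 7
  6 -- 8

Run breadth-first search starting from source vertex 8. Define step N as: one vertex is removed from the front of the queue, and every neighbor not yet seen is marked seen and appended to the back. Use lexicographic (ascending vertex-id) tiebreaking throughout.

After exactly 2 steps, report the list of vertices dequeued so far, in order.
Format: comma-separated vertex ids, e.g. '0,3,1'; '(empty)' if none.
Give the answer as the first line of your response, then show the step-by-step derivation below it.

8,1

step 1: dequeue 8; queue=[1,2,4,6]; order=8
step 2: dequeue 1; queue=[2,4,6,0]; order=8,1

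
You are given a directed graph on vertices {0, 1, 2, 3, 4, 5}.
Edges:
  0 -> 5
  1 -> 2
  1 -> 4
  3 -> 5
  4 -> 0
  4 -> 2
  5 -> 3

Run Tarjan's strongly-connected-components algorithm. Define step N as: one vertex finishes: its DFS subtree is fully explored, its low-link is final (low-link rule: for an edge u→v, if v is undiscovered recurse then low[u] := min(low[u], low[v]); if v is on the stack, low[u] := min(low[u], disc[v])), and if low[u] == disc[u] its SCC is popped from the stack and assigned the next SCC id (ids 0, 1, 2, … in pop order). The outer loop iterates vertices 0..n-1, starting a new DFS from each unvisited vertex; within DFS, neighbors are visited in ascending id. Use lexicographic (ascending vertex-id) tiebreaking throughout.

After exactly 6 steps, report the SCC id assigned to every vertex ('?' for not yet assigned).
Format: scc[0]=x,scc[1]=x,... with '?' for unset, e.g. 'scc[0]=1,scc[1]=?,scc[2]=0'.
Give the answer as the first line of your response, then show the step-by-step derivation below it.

scc[0]=1,scc[1]=4,scc[2]=2,scc[3]=0,scc[4]=3,scc[5]=0

step 1: low=(low[0]=0,low[1]=?,low[2]=?,low[3]=1,low[4]=?,low[5]=1); scc=(scc[0]=?,scc[1]=?,scc[2]=?,scc[3]=?,scc[4]=?,scc[5]=?)
step 2: low=(low[0]=0,low[1]=?,low[2]=?,low[3]=1,low[4]=?,low[5]=1); scc=(scc[0]=?,scc[1]=?,scc[2]=?,scc[3]=0,scc[4]=?,scc[5]=0)
step 3: low=(low[0]=0,low[1]=?,low[2]=?,low[3]=1,low[4]=?,low[5]=1); scc=(scc[0]=1,scc[1]=?,scc[2]=?,scc[3]=0,scc[4]=?,scc[5]=0)
step 4: low=(low[0]=0,low[1]=3,low[2]=4,low[3]=1,low[4]=?,low[5]=1); scc=(scc[0]=1,scc[1]=?,scc[2]=2,scc[3]=0,scc[4]=?,scc[5]=0)
step 5: low=(low[0]=0,low[1]=3,low[2]=4,low[3]=1,low[4]=5,low[5]=1); scc=(scc[0]=1,scc[1]=?,scc[2]=2,scc[3]=0,scc[4]=3,scc[5]=0)
step 6: low=(low[0]=0,low[1]=3,low[2]=4,low[3]=1,low[4]=5,low[5]=1); scc=(scc[0]=1,scc[1]=4,scc[2]=2,scc[3]=0,scc[4]=3,scc[5]=0)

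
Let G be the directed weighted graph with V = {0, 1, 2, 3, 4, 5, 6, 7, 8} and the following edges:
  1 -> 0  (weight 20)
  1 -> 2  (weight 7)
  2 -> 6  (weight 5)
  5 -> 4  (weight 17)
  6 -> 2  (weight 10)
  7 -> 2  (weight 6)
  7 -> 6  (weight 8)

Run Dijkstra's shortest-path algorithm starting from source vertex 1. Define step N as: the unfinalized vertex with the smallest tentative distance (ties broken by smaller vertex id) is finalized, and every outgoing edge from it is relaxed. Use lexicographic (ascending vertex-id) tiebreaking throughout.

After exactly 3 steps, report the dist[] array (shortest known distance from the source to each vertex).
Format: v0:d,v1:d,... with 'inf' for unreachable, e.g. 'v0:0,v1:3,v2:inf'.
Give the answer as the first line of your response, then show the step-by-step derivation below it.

v0:20,v1:0,v2:7,v3:inf,v4:inf,v5:inf,v6:12,v7:inf,v8:inf

step 1: dist = v0:20,v1:0,v2:7,v3:inf,v4:inf,v5:inf,v6:inf,v7:inf,v8:inf
step 2: dist = v0:20,v1:0,v2:7,v3:inf,v4:inf,v5:inf,v6:12,v7:inf,v8:inf
step 3: dist = v0:20,v1:0,v2:7,v3:inf,v4:inf,v5:inf,v6:12,v7:inf,v8:inf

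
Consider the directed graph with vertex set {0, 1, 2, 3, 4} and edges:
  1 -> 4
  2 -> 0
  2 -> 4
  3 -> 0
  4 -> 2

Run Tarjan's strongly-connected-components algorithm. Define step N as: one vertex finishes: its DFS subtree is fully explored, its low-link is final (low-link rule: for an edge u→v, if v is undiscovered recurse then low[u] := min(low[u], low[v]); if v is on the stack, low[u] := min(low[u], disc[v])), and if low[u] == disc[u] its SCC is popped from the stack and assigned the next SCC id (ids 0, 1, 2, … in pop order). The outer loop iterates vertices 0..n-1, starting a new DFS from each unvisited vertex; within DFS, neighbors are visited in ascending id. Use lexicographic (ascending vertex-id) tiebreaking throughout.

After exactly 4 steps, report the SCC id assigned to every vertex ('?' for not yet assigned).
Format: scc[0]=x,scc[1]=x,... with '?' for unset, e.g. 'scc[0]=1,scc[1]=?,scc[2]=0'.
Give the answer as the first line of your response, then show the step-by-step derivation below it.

scc[0]=0,scc[1]=2,scc[2]=1,scc[3]=?,scc[4]=1

step 1: low=(low[0]=0,low[1]=?,low[2]=?,low[3]=?,low[4]=?); scc=(scc[0]=0,scc[1]=?,scc[2]=?,scc[3]=?,scc[4]=?)
step 2: low=(low[0]=0,low[1]=1,low[2]=2,low[3]=?,low[4]=2); scc=(scc[0]=0,scc[1]=?,scc[2]=?,scc[3]=?,scc[4]=?)
step 3: low=(low[0]=0,low[1]=1,low[2]=2,low[3]=?,low[4]=2); scc=(scc[0]=0,scc[1]=?,scc[2]=1,scc[3]=?,scc[4]=1)
step 4: low=(low[0]=0,low[1]=1,low[2]=2,low[3]=?,low[4]=2); scc=(scc[0]=0,scc[1]=2,scc[2]=1,scc[3]=?,scc[4]=1)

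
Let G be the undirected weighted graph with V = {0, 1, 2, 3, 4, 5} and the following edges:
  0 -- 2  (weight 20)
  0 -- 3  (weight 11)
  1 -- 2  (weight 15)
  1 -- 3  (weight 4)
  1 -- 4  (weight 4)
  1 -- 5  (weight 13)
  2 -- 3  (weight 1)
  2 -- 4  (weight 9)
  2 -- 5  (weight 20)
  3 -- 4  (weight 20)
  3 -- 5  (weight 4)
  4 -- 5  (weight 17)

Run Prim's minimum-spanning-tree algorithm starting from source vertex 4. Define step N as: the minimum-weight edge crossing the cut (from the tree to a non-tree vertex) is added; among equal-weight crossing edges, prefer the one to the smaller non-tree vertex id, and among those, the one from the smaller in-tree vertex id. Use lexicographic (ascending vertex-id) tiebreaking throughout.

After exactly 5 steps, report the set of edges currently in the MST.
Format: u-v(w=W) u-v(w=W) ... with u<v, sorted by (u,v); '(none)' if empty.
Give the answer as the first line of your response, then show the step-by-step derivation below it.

0-3(w=11) 1-3(w=4) 1-4(w=4) 2-3(w=1) 3-5(w=4)

step 1: add edge 1-4 (w=4); MST = {1-4(w=4)}
step 2: add edge 1-3 (w=4); MST = {1-3(w=4) 1-4(w=4)}
step 3: add edge 2-3 (w=1); MST = {1-3(w=4) 1-4(w=4) 2-3(w=1)}
step 4: add edge 3-5 (w=4); MST = {1-3(w=4) 1-4(w=4) 2-3(w=1) 3-5(w=4)}
step 5: add edge 0-3 (w=11); MST = {0-3(w=11) 1-3(w=4) 1-4(w=4) 2-3(w=1) 3-5(w=4)}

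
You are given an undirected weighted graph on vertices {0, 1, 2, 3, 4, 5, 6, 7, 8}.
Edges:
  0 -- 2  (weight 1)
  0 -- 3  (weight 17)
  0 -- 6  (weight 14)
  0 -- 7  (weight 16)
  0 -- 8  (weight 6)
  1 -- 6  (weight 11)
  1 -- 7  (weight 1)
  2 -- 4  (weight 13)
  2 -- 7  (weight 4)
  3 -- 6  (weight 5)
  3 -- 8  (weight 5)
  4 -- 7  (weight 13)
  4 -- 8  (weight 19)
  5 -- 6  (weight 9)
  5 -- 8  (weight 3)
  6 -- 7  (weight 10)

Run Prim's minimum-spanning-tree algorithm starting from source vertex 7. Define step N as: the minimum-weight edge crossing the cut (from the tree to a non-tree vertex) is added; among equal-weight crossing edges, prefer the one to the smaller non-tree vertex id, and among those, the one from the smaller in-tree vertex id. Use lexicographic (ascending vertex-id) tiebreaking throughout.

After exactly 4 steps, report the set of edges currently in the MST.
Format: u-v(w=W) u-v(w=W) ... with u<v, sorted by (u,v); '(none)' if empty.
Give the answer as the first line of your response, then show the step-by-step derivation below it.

0-2(w=1) 0-8(w=6) 1-7(w=1) 2-7(w=4)

step 1: add edge 1-7 (w=1); MST = {1-7(w=1)}
step 2: add edge 2-7 (w=4); MST = {1-7(w=1) 2-7(w=4)}
step 3: add edge 0-2 (w=1); MST = {0-2(w=1) 1-7(w=1) 2-7(w=4)}
step 4: add edge 0-8 (w=6); MST = {0-2(w=1) 0-8(w=6) 1-7(w=1) 2-7(w=4)}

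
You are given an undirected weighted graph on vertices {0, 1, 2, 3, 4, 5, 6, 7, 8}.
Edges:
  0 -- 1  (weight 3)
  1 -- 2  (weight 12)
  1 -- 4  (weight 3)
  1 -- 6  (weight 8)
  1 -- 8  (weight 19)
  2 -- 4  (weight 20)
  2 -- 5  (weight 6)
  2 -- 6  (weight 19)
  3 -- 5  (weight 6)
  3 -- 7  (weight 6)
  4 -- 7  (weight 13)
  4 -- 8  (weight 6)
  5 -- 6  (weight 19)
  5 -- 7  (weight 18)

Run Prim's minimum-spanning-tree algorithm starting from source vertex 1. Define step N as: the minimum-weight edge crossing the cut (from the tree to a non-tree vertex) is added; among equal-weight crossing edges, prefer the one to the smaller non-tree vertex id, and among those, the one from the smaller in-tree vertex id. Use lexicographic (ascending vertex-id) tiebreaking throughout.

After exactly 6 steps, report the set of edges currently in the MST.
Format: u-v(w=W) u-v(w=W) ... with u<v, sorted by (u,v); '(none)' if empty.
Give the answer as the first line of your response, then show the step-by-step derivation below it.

0-1(w=3) 1-2(w=12) 1-4(w=3) 1-6(w=8) 2-5(w=6) 4-8(w=6)

step 1: add edge 0-1 (w=3); MST = {0-1(w=3)}
step 2: add edge 1-4 (w=3); MST = {0-1(w=3) 1-4(w=3)}
step 3: add edge 4-8 (w=6); MST = {0-1(w=3) 1-4(w=3) 4-8(w=6)}
step 4: add edge 1-6 (w=8); MST = {0-1(w=3) 1-4(w=3) 1-6(w=8) 4-8(w=6)}
step 5: add edge 1-2 (w=12); MST = {0-1(w=3) 1-2(w=12) 1-4(w=3) 1-6(w=8) 4-8(w=6)}
step 6: add edge 2-5 (w=6); MST = {0-1(w=3) 1-2(w=12) 1-4(w=3) 1-6(w=8) 2-5(w=6) 4-8(w=6)}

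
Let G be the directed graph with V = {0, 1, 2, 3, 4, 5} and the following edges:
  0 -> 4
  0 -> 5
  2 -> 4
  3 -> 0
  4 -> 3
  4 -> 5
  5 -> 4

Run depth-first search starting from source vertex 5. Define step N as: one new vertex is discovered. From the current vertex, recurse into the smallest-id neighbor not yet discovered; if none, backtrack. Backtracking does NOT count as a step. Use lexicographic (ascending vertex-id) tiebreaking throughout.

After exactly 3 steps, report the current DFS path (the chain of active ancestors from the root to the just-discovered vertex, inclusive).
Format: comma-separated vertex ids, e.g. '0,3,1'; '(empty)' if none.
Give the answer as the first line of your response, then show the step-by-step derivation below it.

5,4,3

step 1: discover 5; path=5; order=5
step 2: discover 4; path=5>4; order=5,4
step 3: discover 3; path=5>4>3; order=5,4,3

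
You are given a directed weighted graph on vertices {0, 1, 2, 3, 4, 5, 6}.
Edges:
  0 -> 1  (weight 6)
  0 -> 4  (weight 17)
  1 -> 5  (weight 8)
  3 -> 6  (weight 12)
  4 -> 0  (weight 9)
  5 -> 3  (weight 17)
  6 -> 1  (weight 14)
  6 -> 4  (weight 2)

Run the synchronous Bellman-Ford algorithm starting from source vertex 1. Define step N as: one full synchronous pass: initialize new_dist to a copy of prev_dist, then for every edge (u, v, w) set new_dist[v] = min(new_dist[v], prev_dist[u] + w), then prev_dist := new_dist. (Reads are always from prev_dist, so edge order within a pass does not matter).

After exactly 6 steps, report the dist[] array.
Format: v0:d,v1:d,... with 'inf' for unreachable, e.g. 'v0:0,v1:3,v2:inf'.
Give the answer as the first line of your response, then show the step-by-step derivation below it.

v0:48,v1:0,v2:inf,v3:25,v4:39,v5:8,v6:37

step 1: dist = v0:inf,v1:0,v2:inf,v3:inf,v4:inf,v5:8,v6:inf
step 2: dist = v0:inf,v1:0,v2:inf,v3:25,v4:inf,v5:8,v6:inf
step 3: dist = v0:inf,v1:0,v2:inf,v3:25,v4:inf,v5:8,v6:37
step 4: dist = v0:inf,v1:0,v2:inf,v3:25,v4:39,v5:8,v6:37
step 5: dist = v0:48,v1:0,v2:inf,v3:25,v4:39,v5:8,v6:37
step 6: dist = v0:48,v1:0,v2:inf,v3:25,v4:39,v5:8,v6:37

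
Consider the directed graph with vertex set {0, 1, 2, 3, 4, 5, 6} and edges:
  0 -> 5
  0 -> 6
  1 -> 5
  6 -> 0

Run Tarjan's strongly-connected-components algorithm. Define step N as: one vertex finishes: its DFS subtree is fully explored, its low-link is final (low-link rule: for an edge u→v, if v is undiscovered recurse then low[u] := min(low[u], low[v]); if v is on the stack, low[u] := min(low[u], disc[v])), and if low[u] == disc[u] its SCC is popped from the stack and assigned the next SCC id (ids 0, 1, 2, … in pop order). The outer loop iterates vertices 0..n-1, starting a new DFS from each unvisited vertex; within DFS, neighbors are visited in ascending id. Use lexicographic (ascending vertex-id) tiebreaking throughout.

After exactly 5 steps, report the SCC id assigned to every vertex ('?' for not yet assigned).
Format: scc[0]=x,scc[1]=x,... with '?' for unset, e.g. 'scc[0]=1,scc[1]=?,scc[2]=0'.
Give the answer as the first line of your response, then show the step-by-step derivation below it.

scc[0]=1,scc[1]=2,scc[2]=3,scc[3]=?,scc[4]=?,scc[5]=0,scc[6]=1

step 1: low=(low[0]=0,low[1]=?,low[2]=?,low[3]=?,low[4]=?,low[5]=1,low[6]=?); scc=(scc[0]=?,scc[1]=?,scc[2]=?,scc[3]=?,scc[4]=?,scc[5]=0,scc[6]=?)
step 2: low=(low[0]=0,low[1]=?,low[2]=?,low[3]=?,low[4]=?,low[5]=1,low[6]=0); scc=(scc[0]=?,scc[1]=?,scc[2]=?,scc[3]=?,scc[4]=?,scc[5]=0,scc[6]=?)
step 3: low=(low[0]=0,low[1]=?,low[2]=?,low[3]=?,low[4]=?,low[5]=1,low[6]=0); scc=(scc[0]=1,scc[1]=?,scc[2]=?,scc[3]=?,scc[4]=?,scc[5]=0,scc[6]=1)
step 4: low=(low[0]=0,low[1]=3,low[2]=?,low[3]=?,low[4]=?,low[5]=1,low[6]=0); scc=(scc[0]=1,scc[1]=2,scc[2]=?,scc[3]=?,scc[4]=?,scc[5]=0,scc[6]=1)
step 5: low=(low[0]=0,low[1]=3,low[2]=4,low[3]=?,low[4]=?,low[5]=1,low[6]=0); scc=(scc[0]=1,scc[1]=2,scc[2]=3,scc[3]=?,scc[4]=?,scc[5]=0,scc[6]=1)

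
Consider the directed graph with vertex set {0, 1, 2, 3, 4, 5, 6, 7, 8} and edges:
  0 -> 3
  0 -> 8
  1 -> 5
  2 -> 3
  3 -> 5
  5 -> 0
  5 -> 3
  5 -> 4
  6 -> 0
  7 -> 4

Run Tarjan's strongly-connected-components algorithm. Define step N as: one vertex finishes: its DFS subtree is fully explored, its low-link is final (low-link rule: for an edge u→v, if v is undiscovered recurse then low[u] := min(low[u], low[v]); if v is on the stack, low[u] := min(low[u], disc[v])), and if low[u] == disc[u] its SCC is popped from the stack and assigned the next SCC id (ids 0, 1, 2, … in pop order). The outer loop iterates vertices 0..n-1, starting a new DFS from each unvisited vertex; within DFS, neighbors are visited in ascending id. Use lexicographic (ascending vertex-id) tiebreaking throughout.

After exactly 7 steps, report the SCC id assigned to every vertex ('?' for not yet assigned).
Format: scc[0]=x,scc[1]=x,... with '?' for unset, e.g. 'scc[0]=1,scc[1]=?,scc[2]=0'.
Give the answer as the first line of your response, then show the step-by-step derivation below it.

scc[0]=2,scc[1]=3,scc[2]=4,scc[3]=2,scc[4]=0,scc[5]=2,scc[6]=?,scc[7]=?,scc[8]=1

step 1: low=(low[0]=0,low[1]=?,low[2]=?,low[3]=1,low[4]=3,low[5]=0,low[6]=?,low[7]=?,low[8]=?); scc=(scc[0]=?,scc[1]=?,scc[2]=?,scc[3]=?,scc[4]=0,scc[5]=?,scc[6]=?,scc[7]=?,scc[8]=?)
step 2: low=(low[0]=0,low[1]=?,low[2]=?,low[3]=1,low[4]=3,low[5]=0,low[6]=?,low[7]=?,low[8]=?); scc=(scc[0]=?,scc[1]=?,scc[2]=?,scc[3]=?,scc[4]=0,scc[5]=?,scc[6]=?,scc[7]=?,scc[8]=?)
step 3: low=(low[0]=0,low[1]=?,low[2]=?,low[3]=0,low[4]=3,low[5]=0,low[6]=?,low[7]=?,low[8]=?); scc=(scc[0]=?,scc[1]=?,scc[2]=?,scc[3]=?,scc[4]=0,scc[5]=?,scc[6]=?,scc[7]=?,scc[8]=?)
step 4: low=(low[0]=0,low[1]=?,low[2]=?,low[3]=0,low[4]=3,low[5]=0,low[6]=?,low[7]=?,low[8]=4); scc=(scc[0]=?,scc[1]=?,scc[2]=?,scc[3]=?,scc[4]=0,scc[5]=?,scc[6]=?,scc[7]=?,scc[8]=1)
step 5: low=(low[0]=0,low[1]=?,low[2]=?,low[3]=0,low[4]=3,low[5]=0,low[6]=?,low[7]=?,low[8]=4); scc=(scc[0]=2,scc[1]=?,scc[2]=?,scc[3]=2,scc[4]=0,scc[5]=2,scc[6]=?,scc[7]=?,scc[8]=1)
step 6: low=(low[0]=0,low[1]=5,low[2]=?,low[3]=0,low[4]=3,low[5]=0,low[6]=?,low[7]=?,low[8]=4); scc=(scc[0]=2,scc[1]=3,scc[2]=?,scc[3]=2,scc[4]=0,scc[5]=2,scc[6]=?,scc[7]=?,scc[8]=1)
step 7: low=(low[0]=0,low[1]=5,low[2]=6,low[3]=0,low[4]=3,low[5]=0,low[6]=?,low[7]=?,low[8]=4); scc=(scc[0]=2,scc[1]=3,scc[2]=4,scc[3]=2,scc[4]=0,scc[5]=2,scc[6]=?,scc[7]=?,scc[8]=1)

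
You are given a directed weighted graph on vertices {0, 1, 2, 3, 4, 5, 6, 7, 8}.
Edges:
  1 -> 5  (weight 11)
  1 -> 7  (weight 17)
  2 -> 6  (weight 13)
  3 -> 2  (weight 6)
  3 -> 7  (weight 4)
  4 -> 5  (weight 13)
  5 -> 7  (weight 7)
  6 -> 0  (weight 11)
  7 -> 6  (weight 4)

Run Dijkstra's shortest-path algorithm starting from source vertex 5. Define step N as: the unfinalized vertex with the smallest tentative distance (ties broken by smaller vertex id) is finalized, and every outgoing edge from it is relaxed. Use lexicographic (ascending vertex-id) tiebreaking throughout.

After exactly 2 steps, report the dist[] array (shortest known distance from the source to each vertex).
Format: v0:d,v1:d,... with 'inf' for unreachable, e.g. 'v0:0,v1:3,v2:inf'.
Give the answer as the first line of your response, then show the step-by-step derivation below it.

v0:inf,v1:inf,v2:inf,v3:inf,v4:inf,v5:0,v6:11,v7:7,v8:inf

step 1: dist = v0:inf,v1:inf,v2:inf,v3:inf,v4:inf,v5:0,v6:inf,v7:7,v8:inf
step 2: dist = v0:inf,v1:inf,v2:inf,v3:inf,v4:inf,v5:0,v6:11,v7:7,v8:inf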